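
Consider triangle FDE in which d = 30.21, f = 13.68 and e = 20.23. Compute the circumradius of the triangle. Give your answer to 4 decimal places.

R ≈ 18.4052

By the law of cosines, cos F = (d² + e² − f²) / (2·d·e) ≈ 0.92838, so ∠F ≈ 21.82°.
Circumradius = f/(2 sin F) ≈ 18.405.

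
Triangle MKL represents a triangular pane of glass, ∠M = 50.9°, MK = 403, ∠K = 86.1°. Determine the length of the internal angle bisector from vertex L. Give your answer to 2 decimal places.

479.98

The third angle is ∠L = 180° − ∠M − ∠K = 43.00°.
Law of sines: KL = MK·sin M/sin L ≈ 458.57.
Law of sines: LM = MK·sin K/sin L ≈ 589.54.
The bisector from L has length 2·KL·LM·cos(∠L/2)/(KL+LM) ≈ 479.98.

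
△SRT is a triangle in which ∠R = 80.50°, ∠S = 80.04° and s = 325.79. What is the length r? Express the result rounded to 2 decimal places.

The third angle is ∠T = 180° − ∠S − ∠R = 19.46°.
Law of sines: r = s·sin R/sin S ≈ 326.24.

326.24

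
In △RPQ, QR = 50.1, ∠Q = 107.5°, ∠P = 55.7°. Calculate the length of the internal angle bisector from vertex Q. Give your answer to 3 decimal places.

15.357

The third angle is ∠R = 180° − ∠P − ∠Q = 16.80°.
Law of sines: PQ = QR·sin R/sin P ≈ 17.529.
Law of sines: RP = QR·sin Q/sin P ≈ 57.84.
The bisector from Q has length 2·PQ·QR·cos(∠Q/2)/(PQ+QR) ≈ 15.357.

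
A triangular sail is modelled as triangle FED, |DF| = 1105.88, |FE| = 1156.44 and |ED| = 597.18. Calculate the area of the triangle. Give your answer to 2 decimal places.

Semiperimeter s = (597.18 + 1105.9 + 1156.4)/2 = 1429.8.
Heron's formula: area = √(1429.8·832.57·323.87·273.31) ≈ 3.246e+05.

area ≈ 324603.77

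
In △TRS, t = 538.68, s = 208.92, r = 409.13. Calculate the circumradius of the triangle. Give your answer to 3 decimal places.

By the law of cosines, cos T = (r² + s² − t²) / (2·r·s) ≈ -0.46295, so ∠T ≈ 117.58°.
Circumradius = t/(2 sin T) ≈ 303.86.

303.863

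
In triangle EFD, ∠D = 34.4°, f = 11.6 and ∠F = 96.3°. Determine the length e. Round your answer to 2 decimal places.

8.85

The third angle is ∠E = 180° − ∠F − ∠D = 49.30°.
Law of sines: e = f·sin E/sin F ≈ 8.8478.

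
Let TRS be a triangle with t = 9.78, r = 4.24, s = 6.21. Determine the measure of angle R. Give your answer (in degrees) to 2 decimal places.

16.88

By the law of cosines, cos R = (s² + t² − r²) / (2·s·t) ≈ 0.95692, so ∠R ≈ 16.88°.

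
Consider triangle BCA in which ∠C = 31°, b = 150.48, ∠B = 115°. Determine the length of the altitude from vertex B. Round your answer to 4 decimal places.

The third angle is ∠A = 180° − ∠B − ∠C = 34.00°.
Law of sines: c = b·sin C/sin B ≈ 85.515.
Law of sines: a = b·sin A/sin B ≈ 92.846.
Area = ½·b·c·sin A ≈ 3597.9.
The altitude from B has length 2·area/b ≈ 47.819.

h_B ≈ 47.8194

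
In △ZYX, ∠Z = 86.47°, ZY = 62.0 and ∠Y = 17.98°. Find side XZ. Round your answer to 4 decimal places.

19.7637

The third angle is ∠X = 180° − ∠Z − ∠Y = 75.55°.
Law of sines: XZ = ZY·sin Y/sin X ≈ 19.764.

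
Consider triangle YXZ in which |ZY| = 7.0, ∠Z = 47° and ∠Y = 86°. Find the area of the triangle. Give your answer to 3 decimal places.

The third angle is ∠X = 180° − ∠Z − ∠Y = 47.00°.
Law of sines: |XZ| = |ZY|·sin Y/sin X ≈ 9.548.
Law of sines: |YX| = |ZY|·sin Z/sin X ≈ 7.
Area = ½·|ZY|·|XZ|·sin Z ≈ 24.44.

24.440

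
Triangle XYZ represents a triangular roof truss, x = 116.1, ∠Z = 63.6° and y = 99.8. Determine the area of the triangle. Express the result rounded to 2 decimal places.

Area = ½·x·y·sin Z ≈ 5189.2.

area ≈ 5189.21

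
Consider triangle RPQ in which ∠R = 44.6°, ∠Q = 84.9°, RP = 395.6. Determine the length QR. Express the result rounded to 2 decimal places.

The third angle is ∠P = 180° − ∠Q − ∠R = 50.50°.
Law of sines: QR = RP·sin P/sin Q ≈ 306.47.

306.47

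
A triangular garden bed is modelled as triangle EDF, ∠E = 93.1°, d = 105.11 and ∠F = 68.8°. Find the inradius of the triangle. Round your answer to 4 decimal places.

r ≈ 43.6545

The third angle is ∠D = 180° − ∠F − ∠E = 18.10°.
Law of sines: e = d·sin E/sin D ≈ 337.83.
Law of sines: f = d·sin F/sin D ≈ 315.43.
Area = ½·d·e·sin F ≈ 16553.
Semiperimeter s = (337.83+105.11+315.43)/2 = 379.19.
Inradius = area/s = 16553/379.19 ≈ 43.654.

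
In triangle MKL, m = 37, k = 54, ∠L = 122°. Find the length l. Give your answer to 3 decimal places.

By the law of cosines, l² = m² + k² − 2·m·k·cos L = 6402.6, so l ≈ 80.016.

80.016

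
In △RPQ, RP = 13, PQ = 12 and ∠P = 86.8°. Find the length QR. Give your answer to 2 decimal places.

17.19

By the law of cosines, QR² = RP² + PQ² − 2·RP·PQ·cos P = 295.58, so QR ≈ 17.193.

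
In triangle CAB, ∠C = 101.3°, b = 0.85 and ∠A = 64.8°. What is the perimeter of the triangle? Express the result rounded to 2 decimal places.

perimeter ≈ 7.52

The third angle is ∠B = 180° − ∠C − ∠A = 13.90°.
Law of sines: c = b·sin C/sin B ≈ 3.4697.
Law of sines: a = b·sin A/sin B ≈ 3.2016.
Semiperimeter s = (3.4697+3.2016+0.85)/2 = 3.7606.
Perimeter = 3.4697 + 3.2016 + 0.85 = 7.5213.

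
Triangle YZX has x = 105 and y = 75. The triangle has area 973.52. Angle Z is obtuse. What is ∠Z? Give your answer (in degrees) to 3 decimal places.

From area = ½·x·y·sin Z, we get sin Z = 2·area/(x·y) ≈ 0.24724.
Taking the obtuse solution, ∠Z ≈ 165.69°.

∠Z ≈ 165.686°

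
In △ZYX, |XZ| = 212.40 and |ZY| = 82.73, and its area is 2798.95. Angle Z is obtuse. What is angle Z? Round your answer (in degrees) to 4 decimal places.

From area = ½·|XZ|·|ZY|·sin Z, we get sin Z = 2·area/(|XZ|·|ZY|) ≈ 0.31857.
Taking the obtuse solution, ∠Z ≈ 161.42°.

161.4234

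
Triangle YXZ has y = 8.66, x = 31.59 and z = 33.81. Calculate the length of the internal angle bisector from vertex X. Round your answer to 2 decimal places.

t_X ≈ 11.44

By the law of cosines, cos X = (z² + y² − x²) / (2·z·y) ≈ 0.37600, so ∠X ≈ 67.91°.
The bisector from X has length 2·z·y·cos(∠X/2)/(z+y) ≈ 11.437.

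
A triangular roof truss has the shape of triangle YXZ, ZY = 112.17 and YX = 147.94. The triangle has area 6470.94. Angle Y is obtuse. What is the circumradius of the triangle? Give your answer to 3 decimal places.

150.684

From area = ½·ZY·YX·sin Y, we get sin Y = 2·area/(ZY·YX) ≈ 0.77989.
Taking the obtuse solution, ∠Y ≈ 2.2471 rad.
Law of cosines then gives XZ ≈ 235.04.
Circumradius = XZ/(2 sin Y) ≈ 150.68.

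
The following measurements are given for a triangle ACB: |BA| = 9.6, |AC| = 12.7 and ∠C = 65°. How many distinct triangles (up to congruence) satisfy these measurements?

0

|AC|·sin C = 12.7·sin(65°) ≈ 11.51.
Since |BA| = 9.6 < 11.51 = |AC| sin C, no triangle exists.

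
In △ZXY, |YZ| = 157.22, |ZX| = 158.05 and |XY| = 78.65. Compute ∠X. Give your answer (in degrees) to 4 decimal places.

∠X ≈ 74.9692°

By the law of cosines, cos X = (|ZX|² + |XY|² − |YZ|²) / (2·|ZX|·|XY|) ≈ 0.25934, so ∠X ≈ 74.97°.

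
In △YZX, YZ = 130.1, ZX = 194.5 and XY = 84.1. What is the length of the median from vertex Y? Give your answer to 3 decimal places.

m_Y ≈ 50.417

Median from Y: ½√(2·XY² + 2·YZ² − ZX²) ≈ 50.417.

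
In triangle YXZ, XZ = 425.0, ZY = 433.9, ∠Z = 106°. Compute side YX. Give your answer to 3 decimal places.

685.969

By the law of cosines, YX² = XZ² + ZY² − 2·XZ·ZY·cos Z = 4.7055e+05, so YX ≈ 685.97.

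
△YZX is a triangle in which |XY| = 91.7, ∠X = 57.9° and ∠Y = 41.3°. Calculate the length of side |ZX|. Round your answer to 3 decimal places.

61.311

The third angle is ∠Z = 180° − ∠X − ∠Y = 80.80°.
Law of sines: |ZX| = |XY|·sin Y/sin Z ≈ 61.311.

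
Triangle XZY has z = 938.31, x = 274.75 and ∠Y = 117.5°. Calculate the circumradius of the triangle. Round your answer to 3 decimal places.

By the law of cosines, y² = x² + z² − 2·x·z·cos Y = 1.194e+06, so y ≈ 1092.7.
Area = ½·x·z·sin Y ≈ 1.1434e+05.
Circumradius = y/(2 sin Y) ≈ 615.94.

615.945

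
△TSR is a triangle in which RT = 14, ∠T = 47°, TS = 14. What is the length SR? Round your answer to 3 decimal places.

11.165

By the law of cosines, SR² = RT² + TS² − 2·RT·TS·cos T = 124.66, so SR ≈ 11.165.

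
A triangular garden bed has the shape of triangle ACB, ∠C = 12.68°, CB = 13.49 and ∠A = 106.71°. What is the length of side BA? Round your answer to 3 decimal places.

The third angle is ∠B = 180° − ∠A − ∠C = 60.61°.
Law of sines: BA = CB·sin C/sin A ≈ 3.0917.

3.092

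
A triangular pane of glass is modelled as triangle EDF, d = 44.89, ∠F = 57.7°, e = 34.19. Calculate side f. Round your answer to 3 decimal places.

By the law of cosines, f² = e² + d² − 2·e·d·cos F = 1543.8, so f ≈ 39.292.

39.292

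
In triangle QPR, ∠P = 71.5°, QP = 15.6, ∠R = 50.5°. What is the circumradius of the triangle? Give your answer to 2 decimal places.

10.11

The third angle is ∠Q = 180° − ∠P − ∠R = 58.00°.
Law of sines: PR = QP·sin Q/sin R ≈ 17.145.
Law of sines: RQ = QP·sin P/sin R ≈ 19.172.
Circumradius = QP/(2 sin R) ≈ 10.109.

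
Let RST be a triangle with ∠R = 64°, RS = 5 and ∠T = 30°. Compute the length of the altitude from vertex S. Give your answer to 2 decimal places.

4.49

The third angle is ∠S = 180° − ∠T − ∠R = 86.00°.
Law of sines: ST = RS·sin R/sin T ≈ 8.9879.
Law of sines: TR = RS·sin S/sin T ≈ 9.9756.
Area = ½·RS·ST·sin S ≈ 22.415.
The altitude from S has length 2·area/TR ≈ 4.494.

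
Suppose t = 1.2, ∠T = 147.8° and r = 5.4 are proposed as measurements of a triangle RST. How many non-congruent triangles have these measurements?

r·sin T = 5.4·sin(147.8°) ≈ 2.878.
Since ∠T is not acute, a triangle exists only if t > r; here t ≤ r, so there is no triangle.

0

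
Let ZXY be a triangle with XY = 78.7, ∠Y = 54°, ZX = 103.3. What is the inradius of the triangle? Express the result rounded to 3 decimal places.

26.242

Law of sines: sin Z = XY·sin Y/ZX ≈ 0.61636.
Since ZX ≥ XY, only the acute value applies: ∠Z ≈ 38.05°.
Then ∠X = 180° − ∠Y − ∠Z ≈ 87.95°.
Law of sines gives YZ = ZX·sin X/sin Y ≈ 127.6.
Area = ½·ZX·XY·sin X ≈ 4062.3.
Semiperimeter s = (78.7+127.6+103.3)/2 = 154.8.
Inradius = area/s = 4062.3/154.8 ≈ 26.242.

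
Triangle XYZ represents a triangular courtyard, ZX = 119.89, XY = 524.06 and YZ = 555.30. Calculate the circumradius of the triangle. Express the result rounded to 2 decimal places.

By the law of cosines, cos X = (ZX² + XY² − YZ²) / (2·ZX·XY) ≈ -0.15395, so ∠X ≈ 98.86°.
Circumradius = YZ/(2 sin X) ≈ 281.

R ≈ 281.00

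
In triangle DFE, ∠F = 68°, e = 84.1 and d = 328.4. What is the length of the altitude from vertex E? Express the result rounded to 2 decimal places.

304.49

By the law of cosines, f² = e² + d² − 2·e·d·cos F = 94227, so f ≈ 306.96.
Area = ½·e·d·sin F ≈ 12804.
The altitude from E has length 2·area/e ≈ 304.49.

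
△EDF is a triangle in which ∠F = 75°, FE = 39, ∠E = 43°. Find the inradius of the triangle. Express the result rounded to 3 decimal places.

10.151

The third angle is ∠D = 180° − ∠F − ∠E = 62.00°.
Law of sines: DF = FE·sin E/sin D ≈ 30.124.
Law of sines: ED = FE·sin F/sin D ≈ 42.665.
Area = ½·FE·DF·sin F ≈ 567.4.
Semiperimeter s = (30.124+39+42.665)/2 = 55.895.
Inradius = area/s = 567.4/55.895 ≈ 10.151.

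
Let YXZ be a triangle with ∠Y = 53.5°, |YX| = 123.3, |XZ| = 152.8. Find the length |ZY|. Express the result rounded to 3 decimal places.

189.634

Law of sines: sin Z = |YX|·sin Y/|XZ| ≈ 0.64866.
Since |XZ| ≥ |YX|, only the acute value applies: ∠Z ≈ 40.44°.
Then ∠X = 180° − ∠Y − ∠Z ≈ 86.06°.
Law of sines gives |ZY| = |XZ|·sin X/sin Y ≈ 189.63.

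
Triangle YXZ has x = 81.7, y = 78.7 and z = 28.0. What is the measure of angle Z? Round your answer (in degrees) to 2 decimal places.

∠Z ≈ 19.99°

By the law of cosines, cos Z = (y² + x² − z²) / (2·y·x) ≈ 0.93973, so ∠Z ≈ 19.99°.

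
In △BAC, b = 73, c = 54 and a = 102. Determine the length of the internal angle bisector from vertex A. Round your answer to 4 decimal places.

By the law of cosines, cos A = (c² + b² − a²) / (2·c·b) ≈ -0.27385, so ∠A ≈ 105.89°.
The bisector from A has length 2·c·b·cos(∠A/2)/(c+b) ≈ 37.406.

37.4061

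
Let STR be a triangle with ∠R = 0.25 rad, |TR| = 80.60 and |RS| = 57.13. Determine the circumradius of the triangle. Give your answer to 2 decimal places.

58.47

By the law of cosines, |ST|² = |TR|² + |RS|² − 2·|TR|·|RS|·cos R = 837.14, so |ST| ≈ 28.933.
Area = ½·|TR|·|RS|·sin R ≈ 569.61.
Circumradius = |ST|/(2 sin R) ≈ 58.474.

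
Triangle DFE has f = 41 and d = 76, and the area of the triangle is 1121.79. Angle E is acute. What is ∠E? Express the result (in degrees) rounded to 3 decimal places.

∠E ≈ 46.056°

From area = ½·d·f·sin E, we get sin E = 2·area/(d·f) ≈ 0.72002.
Taking the acute solution, ∠E ≈ 46.06°.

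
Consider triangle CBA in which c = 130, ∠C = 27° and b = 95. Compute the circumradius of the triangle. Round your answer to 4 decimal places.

143.1748

Law of sines: sin B = b·sin C/c ≈ 0.33176.
Since c ≥ b, only the acute value applies: ∠B ≈ 19.38°.
Then ∠A = 180° − ∠C − ∠B ≈ 133.62°.
Law of sines gives a = c·sin A/sin C ≈ 207.28.
Circumradius = c/(2 sin C) ≈ 143.17.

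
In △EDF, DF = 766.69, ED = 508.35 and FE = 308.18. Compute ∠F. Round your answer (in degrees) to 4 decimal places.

26.1001

By the law of cosines, cos F = (DF² + FE² − ED²) / (2·DF·FE) ≈ 0.89803, so ∠F ≈ 26.10°.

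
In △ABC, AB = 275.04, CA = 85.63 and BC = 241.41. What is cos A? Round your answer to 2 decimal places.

cos A ≈ 0.52

By the law of cosines, cos A = (CA² + AB² − BC²) / (2·CA·AB) ≈ 0.52439, so ∠A ≈ 58.37°.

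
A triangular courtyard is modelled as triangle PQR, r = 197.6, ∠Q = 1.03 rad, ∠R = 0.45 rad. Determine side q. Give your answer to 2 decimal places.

389.46

The third angle is ∠P = π − ∠Q − ∠R = 1.662 rad.
Law of sines: q = r·sin Q/sin R ≈ 389.46.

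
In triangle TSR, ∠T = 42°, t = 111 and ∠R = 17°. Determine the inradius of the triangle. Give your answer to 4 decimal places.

The third angle is ∠S = 180° − ∠R − ∠T = 121.00°.
Law of sines: s = t·sin S/sin T ≈ 142.19.
Law of sines: r = t·sin R/sin T ≈ 48.501.
Area = ½·t·s·sin R ≈ 2307.3.
Semiperimeter p = (111+142.19+48.501)/2 = 150.85.
Inradius = area/p = 2307.3/150.85 ≈ 15.296.

15.2957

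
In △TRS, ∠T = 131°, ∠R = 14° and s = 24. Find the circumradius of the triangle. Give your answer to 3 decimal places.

The third angle is ∠S = 180° − ∠T − ∠R = 35.00°.
Law of sines: t = s·sin T/sin S ≈ 31.579.
Law of sines: r = s·sin R/sin S ≈ 10.123.
Circumradius = s/(2 sin S) ≈ 20.921.

20.921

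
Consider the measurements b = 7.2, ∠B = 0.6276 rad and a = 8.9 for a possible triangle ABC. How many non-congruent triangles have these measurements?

2

a·sin B = 8.9·sin(0.6276 rad) ≈ 5.226.
Since a sin B < b < a (5.226 < 7.2 < 8.9), two triangles exist.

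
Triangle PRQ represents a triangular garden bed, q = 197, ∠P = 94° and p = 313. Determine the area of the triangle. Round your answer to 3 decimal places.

Law of sines: sin Q = q·sin P/p ≈ 0.62786.
Since p ≥ q, only the acute value applies: ∠Q ≈ 38.89°.
Then ∠R = 180° − ∠P − ∠Q ≈ 47.11°.
Law of sines gives r = p·sin R/sin P ≈ 229.87.
Area = ½·p·q·sin R ≈ 22587.

22587.448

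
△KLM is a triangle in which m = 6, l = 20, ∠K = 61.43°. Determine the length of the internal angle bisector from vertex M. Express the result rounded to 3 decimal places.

By the law of cosines, k² = l² + m² − 2·l·m·cos K = 321.22, so k ≈ 17.923.
Law of cosines again: cos M = (k² + l² − m²)/(2·k·l) ≈ 0.95580, so ∠M ≈ 17.10°.
The bisector from M has length 2·k·l·cos(∠M/2)/(k+l) ≈ 18.694.

t_M ≈ 18.694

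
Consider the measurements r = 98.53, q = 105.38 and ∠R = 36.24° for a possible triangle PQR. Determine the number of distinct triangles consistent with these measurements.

2

q·sin R = 105.38·sin(36.24°) ≈ 62.3.
Since q sin R < r < q (62.3 < 98.53 < 105.38), two triangles exist.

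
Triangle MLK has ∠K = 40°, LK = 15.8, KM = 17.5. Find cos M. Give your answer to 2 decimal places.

By the law of cosines, ML² = LK² + KM² − 2·LK·KM·cos K = 132.27, so ML ≈ 11.501.
Law of cosines again: cos M = (KM² + ML² − LK²)/(2·KM·ML) ≈ 0.46923, so ∠M ≈ 62.02°.

cos M ≈ 0.47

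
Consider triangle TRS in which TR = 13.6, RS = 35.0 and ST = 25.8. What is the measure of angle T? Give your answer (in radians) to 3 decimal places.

2.134

By the law of cosines, cos T = (ST² + TR² − RS²) / (2·ST·TR) ≈ -0.53352, so ∠T ≈ 2.134 rad.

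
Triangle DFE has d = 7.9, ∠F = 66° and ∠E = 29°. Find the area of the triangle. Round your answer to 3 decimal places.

area ≈ 13.873

The third angle is ∠D = 180° − ∠F − ∠E = 85.00°.
Law of sines: f = d·sin F/sin D ≈ 7.2446.
Law of sines: e = d·sin E/sin D ≈ 3.8446.
Area = ½·d·f·sin E ≈ 13.873.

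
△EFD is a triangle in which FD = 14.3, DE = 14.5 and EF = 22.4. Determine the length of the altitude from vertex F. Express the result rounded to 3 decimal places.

Semiperimeter s = (14.3 + 14.5 + 22.4)/2 = 25.6.
Heron's formula: area = √(25.6·11.3·11.1·3.2) ≈ 101.37.
The altitude from F has length 2·area/DE ≈ 13.982.

h_F ≈ 13.982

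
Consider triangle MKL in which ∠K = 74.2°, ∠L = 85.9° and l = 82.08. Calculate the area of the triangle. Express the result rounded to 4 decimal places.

The third angle is ∠M = 180° − ∠K − ∠L = 19.90°.
Law of sines: m = l·sin M/sin L ≈ 28.01.
Law of sines: k = l·sin K/sin L ≈ 79.181.
Area = ½·l·m·sin K ≈ 1106.1.

area ≈ 1106.1003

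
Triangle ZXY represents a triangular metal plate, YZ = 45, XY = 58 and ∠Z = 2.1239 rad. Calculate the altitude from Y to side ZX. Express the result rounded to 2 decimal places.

Law of sines: sin X = YZ·sin Z/XY ≈ 0.66018.
Since XY ≥ YZ, only the acute value applies: ∠X ≈ 0.7211 rad.
Then ∠Y = π − ∠Z − ∠X ≈ 0.2966 rad.
Law of sines gives ZX = XY·sin Y/sin Z ≈ 19.924.
Area = ½·XY·YZ·sin Y ≈ 381.46.
The altitude from Y has length 2·area/ZX ≈ 38.29.

38.29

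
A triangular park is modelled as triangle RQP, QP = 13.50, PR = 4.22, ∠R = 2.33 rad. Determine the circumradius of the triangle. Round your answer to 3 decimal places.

9.305

Law of sines: sin Q = PR·sin R/QP ≈ 0.22675.
Since QP ≥ PR, only the acute value applies: ∠Q ≈ 0.229 rad.
Then ∠P = π − ∠R − ∠Q ≈ 0.583 rad.
Law of sines gives RQ = QP·sin P/sin R ≈ 10.244.
Circumradius = QP/(2 sin R) ≈ 9.3054.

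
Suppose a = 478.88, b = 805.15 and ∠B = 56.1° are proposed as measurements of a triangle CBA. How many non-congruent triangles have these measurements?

a·sin B = 478.88·sin(56.1°) ≈ 397.5.
Since b ≥ a, exactly one triangle exists.

1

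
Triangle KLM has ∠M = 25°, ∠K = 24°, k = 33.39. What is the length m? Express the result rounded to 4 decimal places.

34.6938

The third angle is ∠L = 180° − ∠M − ∠K = 131.00°.
Law of sines: m = k·sin M/sin K ≈ 34.694.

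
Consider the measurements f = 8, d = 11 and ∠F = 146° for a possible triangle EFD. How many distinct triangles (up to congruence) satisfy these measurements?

d·sin F = 11·sin(146°) ≈ 6.151.
Since ∠F is not acute, a triangle exists only if f > d; here f ≤ d, so there is no triangle.

0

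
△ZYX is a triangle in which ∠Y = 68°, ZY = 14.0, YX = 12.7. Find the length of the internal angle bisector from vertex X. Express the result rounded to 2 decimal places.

By the law of cosines, XZ² = ZY² + YX² − 2·ZY·YX·cos Y = 224.08, so XZ ≈ 14.969.
Law of cosines again: cos X = (YX² + XZ² − ZY²)/(2·YX·XZ) ≈ 0.49805, so ∠X ≈ 60.13°.
The bisector from X has length 2·YX·XZ·cos(∠X/2)/(YX+XZ) ≈ 11.893.

t_X ≈ 11.89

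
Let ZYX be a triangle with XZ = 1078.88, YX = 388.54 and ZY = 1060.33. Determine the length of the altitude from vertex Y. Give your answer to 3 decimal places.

378.361

Semiperimeter s = (388.54 + 1078.9 + 1060.3)/2 = 1263.9.
Heron's formula: area = √(1263.9·875.34·184.99·203.55) ≈ 2.041e+05.
The altitude from Y has length 2·area/XZ ≈ 378.36.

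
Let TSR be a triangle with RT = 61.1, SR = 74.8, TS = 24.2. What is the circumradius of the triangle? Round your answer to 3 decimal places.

41.459

By the law of cosines, cos T = (RT² + TS² − SR²) / (2·RT·TS) ≈ -0.43155, so ∠T ≈ 2.017 rad.
Circumradius = SR/(2 sin T) ≈ 41.459.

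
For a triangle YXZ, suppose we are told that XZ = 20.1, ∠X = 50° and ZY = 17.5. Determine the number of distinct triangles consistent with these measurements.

2

XZ·sin X = 20.1·sin(50°) ≈ 15.4.
Since XZ sin X < ZY < XZ (15.4 < 17.5 < 20.1), two triangles exist.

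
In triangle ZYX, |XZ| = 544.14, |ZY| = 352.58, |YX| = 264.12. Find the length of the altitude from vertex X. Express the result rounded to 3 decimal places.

h_X ≈ 220.974

Semiperimeter s = (264.12 + 544.14 + 352.58)/2 = 580.42.
Heron's formula: area = √(580.42·316.3·36.28·227.84) ≈ 38956.
The altitude from X has length 2·area/|ZY| ≈ 220.97.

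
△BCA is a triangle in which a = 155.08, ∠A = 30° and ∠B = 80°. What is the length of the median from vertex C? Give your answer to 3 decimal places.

The third angle is ∠C = 180° − ∠A − ∠B = 70.00°.
Law of sines: b = a·sin B/sin A ≈ 305.45.
Law of sines: c = a·sin C/sin A ≈ 291.46.
Median from C: ½√(2·a² + 2·b² − c²) ≈ 193.49.

193.488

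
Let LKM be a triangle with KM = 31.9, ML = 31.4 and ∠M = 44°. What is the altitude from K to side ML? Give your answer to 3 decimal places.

By the law of cosines, LK² = KM² + ML² − 2·KM·ML·cos M = 562.5, so LK ≈ 23.717.
Area = ½·KM·ML·sin M ≈ 347.91.
The altitude from K has length 2·area/ML ≈ 22.16.

h_K ≈ 22.160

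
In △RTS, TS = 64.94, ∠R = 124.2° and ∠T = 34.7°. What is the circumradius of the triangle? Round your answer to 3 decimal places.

39.259

The third angle is ∠S = 180° − ∠R − ∠T = 21.10°.
Law of sines: SR = TS·sin T/sin R ≈ 44.698.
Law of sines: RT = TS·sin S/sin R ≈ 28.266.
Circumradius = TS/(2 sin R) ≈ 39.259.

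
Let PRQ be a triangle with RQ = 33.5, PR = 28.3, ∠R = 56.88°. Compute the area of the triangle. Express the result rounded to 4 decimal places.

397.0092

Area = ½·PR·RQ·sin R ≈ 397.01.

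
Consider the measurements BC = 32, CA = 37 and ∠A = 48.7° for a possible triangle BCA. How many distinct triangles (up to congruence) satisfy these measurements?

CA·sin A = 37·sin(48.7°) ≈ 27.8.
Since CA sin A < BC < CA (27.8 < 32 < 37), two triangles exist.

2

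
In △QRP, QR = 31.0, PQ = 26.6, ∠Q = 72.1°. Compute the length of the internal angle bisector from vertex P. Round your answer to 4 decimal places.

By the law of cosines, RP² = PQ² + QR² − 2·PQ·QR·cos Q = 1161.7, so RP ≈ 34.083.
Law of cosines again: cos P = (RP² + PQ² − QR²)/(2·RP·PQ) ≈ 0.50089, so ∠P ≈ 59.94°.
The bisector from P has length 2·RP·PQ·cos(∠P/2)/(RP+PQ) ≈ 25.885.

t_P ≈ 25.8847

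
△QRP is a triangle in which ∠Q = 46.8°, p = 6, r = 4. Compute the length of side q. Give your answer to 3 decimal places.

By the law of cosines, q² = r² + p² − 2·r·p·cos Q = 19.142, so q ≈ 4.3751.

4.375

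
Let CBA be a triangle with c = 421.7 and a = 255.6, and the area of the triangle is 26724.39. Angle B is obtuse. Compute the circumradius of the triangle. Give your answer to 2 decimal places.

From area = ½·a·c·sin B, we get sin B = 2·area/(a·c) ≈ 0.49588.
Taking the obtuse solution, ∠B ≈ 150.27°.
Law of cosines then gives b ≈ 656.02.
Circumradius = b/(2 sin B) ≈ 661.48.

R ≈ 661.48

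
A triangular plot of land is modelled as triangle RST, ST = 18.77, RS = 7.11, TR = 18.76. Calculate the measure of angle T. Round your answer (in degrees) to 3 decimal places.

By the law of cosines, cos T = (ST² + TR² − RS²) / (2·ST·TR) ≈ 0.92822, so ∠T ≈ 21.84°.

∠T ≈ 21.841°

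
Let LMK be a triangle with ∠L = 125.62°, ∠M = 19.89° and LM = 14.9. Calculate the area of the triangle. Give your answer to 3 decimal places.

area ≈ 54.214

The third angle is ∠K = 180° − ∠L − ∠M = 34.49°.
Law of sines: MK = LM·sin L/sin K ≈ 21.39.
Law of sines: KL = LM·sin M/sin K ≈ 8.9521.
Area = ½·LM·MK·sin M ≈ 54.214.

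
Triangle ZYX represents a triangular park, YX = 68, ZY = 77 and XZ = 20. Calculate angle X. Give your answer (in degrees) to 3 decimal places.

∠X ≈ 109.434°

By the law of cosines, cos X = (YX² + XZ² − ZY²) / (2·YX·XZ) ≈ -0.33272, so ∠X ≈ 109.43°.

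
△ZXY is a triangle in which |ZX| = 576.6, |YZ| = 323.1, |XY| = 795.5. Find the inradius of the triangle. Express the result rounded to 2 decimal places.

Semiperimeter s = (795.5 + 323.1 + 576.6)/2 = 847.6.
Heron's formula: area = √(847.6·52.1·524.5·271) ≈ 79227.
Inradius = area/s = 79227/847.6 ≈ 93.472.

r ≈ 93.47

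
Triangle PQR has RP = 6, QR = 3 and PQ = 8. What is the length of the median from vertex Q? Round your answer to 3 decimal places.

m_Q ≈ 5.244

Median from Q: ½√(2·PQ² + 2·QR² − RP²) ≈ 5.244.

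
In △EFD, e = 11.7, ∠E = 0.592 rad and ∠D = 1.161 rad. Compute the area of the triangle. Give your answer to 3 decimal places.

110.639

The third angle is ∠F = π − ∠D − ∠E = 1.389 rad.
Law of sines: f = e·sin F/sin E ≈ 20.62.
Law of sines: d = e·sin D/sin E ≈ 19.231.
Area = ½·e·f·sin D ≈ 110.64.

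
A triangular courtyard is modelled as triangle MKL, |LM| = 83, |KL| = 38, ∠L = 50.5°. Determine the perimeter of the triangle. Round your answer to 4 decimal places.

186.7314

By the law of cosines, |MK|² = |KL|² + |LM|² − 2·|KL|·|LM|·cos L = 4320.6, so |MK| ≈ 65.731.
Semiperimeter s = (38+83+65.731)/2 = 93.366.
Perimeter = 38 + 83 + 65.731 = 186.73.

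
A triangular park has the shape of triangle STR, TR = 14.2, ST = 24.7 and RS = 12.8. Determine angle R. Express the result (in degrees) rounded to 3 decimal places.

∠R ≈ 132.291°

By the law of cosines, cos R = (TR² + RS² − ST²) / (2·TR·RS) ≈ -0.67289, so ∠R ≈ 132.29°.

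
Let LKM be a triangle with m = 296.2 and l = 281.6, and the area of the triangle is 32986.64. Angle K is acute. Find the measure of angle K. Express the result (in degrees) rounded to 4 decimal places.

From area = ½·m·l·sin K, we get sin K = 2·area/(m·l) ≈ 0.79095.
Taking the acute solution, ∠K ≈ 52.27°.

∠K ≈ 52.2746°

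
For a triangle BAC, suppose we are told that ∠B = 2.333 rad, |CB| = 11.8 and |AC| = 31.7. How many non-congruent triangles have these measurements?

1

|CB|·sin B = 11.8·sin(2.333 rad) ≈ 8.535.
Since ∠B is not acute, a triangle exists only if |AC| > |CB|; here |AC| > |CB|, so there is exactly one triangle.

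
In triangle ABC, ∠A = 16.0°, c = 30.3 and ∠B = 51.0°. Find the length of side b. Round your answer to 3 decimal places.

25.581

The third angle is ∠C = 180° − ∠A − ∠B = 113.00°.
Law of sines: b = c·sin B/sin C ≈ 25.581.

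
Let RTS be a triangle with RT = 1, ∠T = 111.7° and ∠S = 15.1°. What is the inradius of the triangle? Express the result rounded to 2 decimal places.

r ≈ 0.37

The third angle is ∠R = 180° − ∠T − ∠S = 53.20°.
Law of sines: TS = RT·sin R/sin S ≈ 3.0738.
Law of sines: SR = RT·sin T/sin S ≈ 3.5667.
Area = ½·RT·TS·sin T ≈ 1.428.
Semiperimeter s = (3.0738+3.5667+1)/2 = 3.8202.
Inradius = area/s = 1.428/3.8202 ≈ 0.37379.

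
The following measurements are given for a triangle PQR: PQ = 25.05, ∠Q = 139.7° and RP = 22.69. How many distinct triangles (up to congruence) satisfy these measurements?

0

PQ·sin Q = 25.05·sin(139.7°) ≈ 16.2.
Since ∠Q is not acute, a triangle exists only if RP > PQ; here RP ≤ PQ, so there is no triangle.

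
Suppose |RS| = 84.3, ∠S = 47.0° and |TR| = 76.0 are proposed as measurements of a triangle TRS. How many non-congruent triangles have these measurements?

|RS|·sin S = 84.3·sin(47.0°) ≈ 61.65.
Since |RS| sin S < |TR| < |RS| (61.65 < 76.0 < 84.3), two triangles exist.

2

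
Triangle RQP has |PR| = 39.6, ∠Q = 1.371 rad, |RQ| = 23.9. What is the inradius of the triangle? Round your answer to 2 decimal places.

Law of sines: sin P = |RQ|·sin Q/|PR| ≈ 0.59153.
Since |PR| ≥ |RQ|, only the acute value applies: ∠P ≈ 0.633 rad.
Then ∠R = π − ∠Q − ∠P ≈ 1.138 rad.
Law of sines gives |QP| = |PR|·sin R/sin Q ≈ 36.672.
Area = ½·|PR|·|RQ|·sin R ≈ 429.52.
Semiperimeter s = (36.672+39.6+23.9)/2 = 50.086.
Inradius = area/s = 429.52/50.086 ≈ 8.5755.

r ≈ 8.58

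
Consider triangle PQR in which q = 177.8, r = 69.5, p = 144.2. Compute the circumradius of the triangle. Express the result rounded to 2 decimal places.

By the law of cosines, cos P = (q² + r² − p²) / (2·q·r) ≈ 0.63322, so ∠P ≈ 50.71°.
Circumradius = p/(2 sin P) ≈ 93.156.

93.16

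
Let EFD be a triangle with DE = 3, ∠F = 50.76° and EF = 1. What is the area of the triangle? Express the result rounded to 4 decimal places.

Law of sines: sin D = EF·sin F/DE ≈ 0.25817.
Since DE ≥ EF, only the acute value applies: ∠D ≈ 14.96°.
Then ∠E = 180° − ∠F − ∠D ≈ 114.28°.
Law of sines gives FD = DE·sin E/sin F ≈ 3.5309.
Area = ½·DE·EF·sin E ≈ 1.3673.

1.3673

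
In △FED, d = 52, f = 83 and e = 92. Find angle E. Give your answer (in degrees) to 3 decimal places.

By the law of cosines, cos E = (d² + f² − e²) / (2·d·f) ≈ 0.13079, so ∠E ≈ 82.48°.

∠E ≈ 82.485°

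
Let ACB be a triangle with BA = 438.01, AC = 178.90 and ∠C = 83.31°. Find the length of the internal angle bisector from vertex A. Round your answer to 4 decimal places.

t_A ≈ 204.5311

Law of sines: sin B = AC·sin C/BA ≈ 0.40566.
Since BA ≥ AC, only the acute value applies: ∠B ≈ 23.93°.
Then ∠A = 180° − ∠C − ∠B ≈ 72.76°.
Law of sines gives CB = BA·sin A/sin C ≈ 421.19.
The bisector from A has length 2·BA·AC·cos(∠A/2)/(BA+AC) ≈ 204.53.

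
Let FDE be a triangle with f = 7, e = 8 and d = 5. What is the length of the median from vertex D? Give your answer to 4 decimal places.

Median from D: ½√(2·e² + 2·f² − d²) ≈ 7.0887.

m_D ≈ 7.0887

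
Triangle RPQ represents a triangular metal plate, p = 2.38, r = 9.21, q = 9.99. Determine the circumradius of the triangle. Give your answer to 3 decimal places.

By the law of cosines, cos R = (p² + q² − r²) / (2·p·q) ≈ 0.43406, so ∠R ≈ 64.27°.
Circumradius = r/(2 sin R) ≈ 5.1116.

5.112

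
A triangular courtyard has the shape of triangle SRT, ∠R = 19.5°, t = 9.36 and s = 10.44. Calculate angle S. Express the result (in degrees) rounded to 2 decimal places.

97.86

By the law of cosines, r² = t² + s² − 2·t·s·cos R = 12.376, so r ≈ 3.518.
Law of cosines again: cos S = (r² + t² − s²)/(2·r·t) ≈ -0.13678, so ∠S ≈ 97.86°.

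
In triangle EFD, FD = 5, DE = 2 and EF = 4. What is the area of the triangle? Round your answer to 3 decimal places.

area ≈ 3.800

Semiperimeter s = (5 + 2 + 4)/2 = 5.5.
Heron's formula: area = √(5.5·0.5·3.5·1.5) ≈ 3.7997.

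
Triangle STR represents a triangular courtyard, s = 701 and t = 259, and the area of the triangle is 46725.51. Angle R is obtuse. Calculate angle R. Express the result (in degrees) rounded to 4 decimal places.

From area = ½·s·t·sin R, we get sin R = 2·area/(s·t) ≈ 0.51471.
Taking the obtuse solution, ∠R ≈ 149.02°.

∠R ≈ 149.0216°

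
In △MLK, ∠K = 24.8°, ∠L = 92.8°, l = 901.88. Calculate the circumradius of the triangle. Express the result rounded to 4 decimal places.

R ≈ 451.4790

The third angle is ∠M = 180° − ∠L − ∠K = 62.40°.
Law of sines: m = l·sin M/sin L ≈ 800.2.
Law of sines: k = l·sin K/sin L ≈ 378.75.
Circumradius = l/(2 sin L) ≈ 451.48.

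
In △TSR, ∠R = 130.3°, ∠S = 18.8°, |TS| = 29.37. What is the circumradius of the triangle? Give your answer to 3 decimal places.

The third angle is ∠T = 180° − ∠S − ∠R = 30.90°.
Law of sines: |SR| = |TS|·sin T/sin R ≈ 19.776.
Law of sines: |RT| = |TS|·sin S/sin R ≈ 12.41.
Circumradius = |TS|/(2 sin R) ≈ 19.255.

19.255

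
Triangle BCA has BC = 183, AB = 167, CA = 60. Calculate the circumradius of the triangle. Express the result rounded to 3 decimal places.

By the law of cosines, cos B = (AB² + BC² − CA²) / (2·AB·BC) ≈ 0.94529, so ∠B ≈ 0.332 rad.
Circumradius = CA/(2 sin B) ≈ 91.959.

R ≈ 91.959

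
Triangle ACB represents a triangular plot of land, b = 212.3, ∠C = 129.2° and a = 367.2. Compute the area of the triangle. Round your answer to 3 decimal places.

Area = ½·b·a·sin C ≈ 30206.

area ≈ 30206.003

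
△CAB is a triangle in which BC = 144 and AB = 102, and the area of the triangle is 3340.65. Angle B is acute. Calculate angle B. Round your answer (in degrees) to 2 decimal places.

From area = ½·AB·BC·sin B, we get sin B = 2·area/(AB·BC) ≈ 0.45488.
Taking the acute solution, ∠B ≈ 27.06°.

27.06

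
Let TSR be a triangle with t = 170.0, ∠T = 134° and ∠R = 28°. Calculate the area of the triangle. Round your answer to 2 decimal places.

2914.24

The third angle is ∠S = 180° − ∠R − ∠T = 18.00°.
Law of sines: s = t·sin S/sin T ≈ 73.029.
Law of sines: r = t·sin R/sin T ≈ 110.95.
Area = ½·t·s·sin R ≈ 2914.2.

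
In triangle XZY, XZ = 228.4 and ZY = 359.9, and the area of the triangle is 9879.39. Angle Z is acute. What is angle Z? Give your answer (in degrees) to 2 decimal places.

∠Z ≈ 13.91°

From area = ½·XZ·ZY·sin Z, we get sin Z = 2·area/(XZ·ZY) ≈ 0.24037.
Taking the acute solution, ∠Z ≈ 13.91°.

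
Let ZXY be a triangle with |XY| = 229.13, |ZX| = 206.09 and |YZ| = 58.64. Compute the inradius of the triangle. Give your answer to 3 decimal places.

r ≈ 23.544

Semiperimeter s = (229.13 + 58.64 + 206.09)/2 = 246.93.
Heron's formula: area = √(246.93·17.8·188.29·40.84) ≈ 5813.7.
Inradius = area/s = 5813.7/246.93 ≈ 23.544.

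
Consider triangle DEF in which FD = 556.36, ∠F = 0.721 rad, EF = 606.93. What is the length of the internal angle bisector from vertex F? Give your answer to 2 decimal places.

t_F ≈ 543.23

By the law of cosines, DE² = EF² + FD² − 2·EF·FD·cos F = 1.7062e+05, so DE ≈ 413.06.
The bisector from F has length 2·EF·FD·cos(∠F/2)/(EF+FD) ≈ 543.23.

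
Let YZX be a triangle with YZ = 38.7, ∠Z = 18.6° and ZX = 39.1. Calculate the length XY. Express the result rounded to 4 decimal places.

By the law of cosines, XY² = YZ² + ZX² − 2·YZ·ZX·cos Z = 158.23, so XY ≈ 12.579.

12.5790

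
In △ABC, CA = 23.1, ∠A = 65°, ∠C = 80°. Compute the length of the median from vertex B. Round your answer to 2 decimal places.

The third angle is ∠B = 180° − ∠C − ∠A = 35.00°.
Law of sines: BC = CA·sin A/sin B ≈ 36.5.
Law of sines: AB = CA·sin C/sin B ≈ 39.662.
Median from B: ½√(2·AB² + 2·BC² − CA²) ≈ 36.322.

36.32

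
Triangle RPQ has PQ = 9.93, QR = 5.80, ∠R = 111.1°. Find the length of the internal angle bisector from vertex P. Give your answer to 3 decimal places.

Law of sines: sin P = QR·sin R/PQ ≈ 0.54493.
Since PQ ≥ QR, only the acute value applies: ∠P ≈ 33.02°.
Then ∠Q = 180° − ∠R − ∠P ≈ 35.88°.
Law of sines gives RP = PQ·sin Q/sin R ≈ 6.2382.
The bisector from P has length 2·RP·PQ·cos(∠P/2)/(RP+PQ) ≈ 7.3467.

7.347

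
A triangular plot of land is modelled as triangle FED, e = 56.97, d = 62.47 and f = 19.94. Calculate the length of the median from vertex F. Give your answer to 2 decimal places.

Median from F: ½√(2·e² + 2·d² − f²) ≈ 58.946.

58.95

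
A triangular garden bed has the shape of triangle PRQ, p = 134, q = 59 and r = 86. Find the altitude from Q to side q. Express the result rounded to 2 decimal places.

Semiperimeter s = (134 + 86 + 59)/2 = 139.5.
Heron's formula: area = √(139.5·5.5·53.5·80.5) ≈ 1817.8.
The altitude from Q has length 2·area/q ≈ 61.62.

h_Q ≈ 61.62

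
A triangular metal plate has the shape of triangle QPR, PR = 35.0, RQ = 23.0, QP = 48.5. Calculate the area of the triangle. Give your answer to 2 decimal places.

area ≈ 373.68

Semiperimeter s = (35 + 23 + 48.5)/2 = 53.25.
Heron's formula: area = √(53.25·18.25·30.25·4.75) ≈ 373.68.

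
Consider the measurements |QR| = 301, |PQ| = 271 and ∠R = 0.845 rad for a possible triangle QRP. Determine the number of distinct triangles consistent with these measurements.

|QR|·sin R = 301·sin(0.845 rad) ≈ 225.1.
Since |QR| sin R < |PQ| < |QR| (225.1 < 271 < 301), two triangles exist.

2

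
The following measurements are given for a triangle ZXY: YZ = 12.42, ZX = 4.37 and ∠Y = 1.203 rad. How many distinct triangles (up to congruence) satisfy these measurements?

YZ·sin Y = 12.42·sin(1.203 rad) ≈ 11.59.
Since ZX = 4.37 < 11.59 = YZ sin Y, no triangle exists.

0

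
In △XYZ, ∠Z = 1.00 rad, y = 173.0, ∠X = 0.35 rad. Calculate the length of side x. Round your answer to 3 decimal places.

60.797

The third angle is ∠Y = π − ∠Z − ∠X = 1.792 rad.
Law of sines: x = y·sin X/sin Y ≈ 60.797.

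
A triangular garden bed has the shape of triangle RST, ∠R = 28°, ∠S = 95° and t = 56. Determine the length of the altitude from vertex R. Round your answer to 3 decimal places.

h_R ≈ 55.787

The third angle is ∠T = 180° − ∠R − ∠S = 57.00°.
Law of sines: r = t·sin R/sin T ≈ 31.348.
Law of sines: s = t·sin S/sin T ≈ 66.518.
Area = ½·t·r·sin S ≈ 874.4.
The altitude from R has length 2·area/r ≈ 55.787.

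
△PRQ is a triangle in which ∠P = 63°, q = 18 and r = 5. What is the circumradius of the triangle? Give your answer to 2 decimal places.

By the law of cosines, p² = r² + q² − 2·r·q·cos P = 267.28, so p ≈ 16.349.
Area = ½·r·q·sin P ≈ 40.095.
Circumradius = p/(2 sin P) ≈ 9.1743.

9.17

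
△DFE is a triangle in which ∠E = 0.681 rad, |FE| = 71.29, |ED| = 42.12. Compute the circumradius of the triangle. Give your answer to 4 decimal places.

By the law of cosines, |DF|² = |FE|² + |ED|² − 2·|FE|·|ED|·cos E = 2190.4, so |DF| ≈ 46.802.
Area = ½·|FE|·|ED|·sin E ≈ 945.22.
Circumradius = |DF|/(2 sin E) ≈ 37.17.

37.1700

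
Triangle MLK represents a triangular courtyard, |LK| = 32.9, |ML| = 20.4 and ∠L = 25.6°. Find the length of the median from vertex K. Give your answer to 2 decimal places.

By the law of cosines, |KM|² = |ML|² + |LK|² − 2·|ML|·|LK|·cos L = 288.02, so |KM| ≈ 16.971.
Median from K: ½√(2·|LK|² + 2·|KM|² − |ML|²) ≈ 24.108.

24.11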